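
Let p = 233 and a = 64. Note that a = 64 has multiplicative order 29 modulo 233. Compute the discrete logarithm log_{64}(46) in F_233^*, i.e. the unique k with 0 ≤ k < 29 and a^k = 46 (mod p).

Successive powers of 64 modulo 233:
  64^0=1  64^1=64  64^2=135  64^3=19  64^4=51  64^5=2
  64^6=128  64^7=37  64^8=38  64^9=102  64^10=4  64^11=23
  64^12=74  64^13=76  64^14=204  64^15=8  64^16=46
So 64^16 ≡ 46 (mod 233), giving k = 16.

16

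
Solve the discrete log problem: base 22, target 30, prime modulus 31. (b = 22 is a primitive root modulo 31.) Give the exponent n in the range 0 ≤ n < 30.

15

Successive powers of 22 modulo 31:
  22^0=1  22^1=22  22^2=19  22^3=15  22^4=20  22^5=6
  22^6=8  22^7=21  22^8=28  22^9=27  22^10=5  22^11=17
  22^12=2  22^13=13  22^14=7  22^15=30
So 22^15 ≡ 30 (mod 31), giving n = 15.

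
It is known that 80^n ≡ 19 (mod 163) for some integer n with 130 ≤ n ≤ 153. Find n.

143

Compute 80^130 mod 163 = 9, then multiply by 80 repeatedly:
  80^130=9  80^131=68  80^132=61  80^133=153  80^134=15
  80^135=59  80^136=156  80^137=92  80^138=25  80^139=44
  80^140=97  80^141=99  80^142=96  80^143=19
Found 19 at exponent 143.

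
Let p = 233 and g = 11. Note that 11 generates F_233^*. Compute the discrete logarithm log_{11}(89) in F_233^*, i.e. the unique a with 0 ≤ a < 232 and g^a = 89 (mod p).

174

Baby-step giant-step with m = ceil(sqrt(232)) = 16.
Baby table (11^j mod 233 for j=0..15):
  0:1  1:11  2:121  3:166  4:195  5:48  6:62  7:216
  8:46  9:40  10:207  11:180  12:116  13:111  14:56  15:150
Giant step factor: 11^(-16) ≡ 184 (mod 233).
Scan 89·184^i mod 233 for i = 0, 1, …:
  i=0: 89   i=1: 66   i=2: 28   i=3: 26
  i=4: 124   i=5: 215   i=6: 183   i=7: 120
  i=8: 178   i=9: 132   i=10: 56
Match at i=10, j=14: a = 10·16 + 14 = 174.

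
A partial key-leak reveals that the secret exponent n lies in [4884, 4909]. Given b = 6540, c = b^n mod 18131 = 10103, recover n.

4894

Compute 6540^4884 mod 18131 = 9571, then multiply by 6540 repeatedly:
  6540^4884=9571  6540^4885=6128  6540^4886=7610  6540^4887=17936  6540^4888=12001
  6540^4889=15572  6540^4890=17184  6540^4891=7422  6540^4892=3193  6540^4893=13439
  6540^4894=10103
Found 10103 at exponent 4894.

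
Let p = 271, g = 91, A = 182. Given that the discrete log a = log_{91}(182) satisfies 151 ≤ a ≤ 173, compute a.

173

Compute 91^151 mod 271 = 75, then multiply by 91 repeatedly:
  91^151=75  91^152=50  91^153=214  91^154=233  91^155=65
  91^156=224  91^157=59  91^158=220  91^159=237  91^160=158
  91^161=15  91^162=10  91^163=97  91^164=155  91^165=13
  91^166=99  91^167=66  91^168=44  91^169=210  91^170=140
  91^171=3  91^172=2  91^173=182
Found 182 at exponent 173.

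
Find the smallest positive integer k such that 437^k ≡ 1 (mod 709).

708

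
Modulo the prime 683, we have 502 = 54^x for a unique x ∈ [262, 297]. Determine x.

280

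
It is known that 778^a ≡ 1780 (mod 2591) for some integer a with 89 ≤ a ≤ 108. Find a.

90

Compute 778^89 mod 2591 = 322, then multiply by 778 repeatedly:
  778^89=322  778^90=1780
Found 1780 at exponent 90.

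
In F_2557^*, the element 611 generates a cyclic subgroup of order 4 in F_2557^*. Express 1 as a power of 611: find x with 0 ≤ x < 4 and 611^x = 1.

0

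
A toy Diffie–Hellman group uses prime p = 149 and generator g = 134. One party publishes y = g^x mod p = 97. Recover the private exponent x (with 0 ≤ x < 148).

77

Baby-step giant-step with m = ceil(sqrt(148)) = 13.
Baby table (134^j mod 149 for j=0..12):
  0:1  1:134  2:76  3:52  4:114  5:78  6:22  7:117
  8:33  9:101  10:124  11:77  12:37
Giant step factor: 134^(-13) ≡ 40 (mod 149).
Scan 97·40^i mod 149 for i = 0, 1, …:
  i=0: 97   i=1: 6   i=2: 91   i=3: 64
  i=4: 27   i=5: 37
Match at i=5, j=12: x = 5·13 + 12 = 77.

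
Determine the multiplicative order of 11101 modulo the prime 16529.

The order of 11101 must divide p − 1 = 16528 = 2^4 · 1033.
Divisors: 1, 2, 4, 8, 16, 1033, 2066, 4132, 8264, 16528.
Check each in increasing order: 11101^1 ≡ 11101;  11101^2 ≡ 8506;  11101^4 ≡ 4603;  11101^8 ≡ 13960;  11101^16 ≡ 4690;  11101^1033 ≡ 12654;  11101^2066 ≡ 7293;  11101^4132 ≡ 14056;  11101^8264 ≡ 16528;  11101^16528 ≡ 1.
Smallest exponent giving 1 is 16528.

16528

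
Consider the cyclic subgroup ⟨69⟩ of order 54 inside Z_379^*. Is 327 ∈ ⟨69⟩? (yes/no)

327 ∈ ⟨69⟩ iff 327^54 ≡ 1 (mod 379), since |⟨69⟩| = 54.
327^54 mod 379 = 1.
Since 1 = 1, 327 lies in the subgroup.

yes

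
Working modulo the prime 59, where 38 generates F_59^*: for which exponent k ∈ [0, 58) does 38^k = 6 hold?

Baby-step giant-step with m = ceil(sqrt(58)) = 8.
Baby table (38^j mod 59 for j=0..7):
  0:1  1:38  2:28  3:2  4:17  5:56  6:4  7:34
Giant step factor: 38^(-8) ≡ 49 (mod 59).
Scan 6·49^i mod 59 for i = 0, 1, …:
  i=0: 6   i=1: 58   i=2: 10   i=3: 18
  i=4: 56
Match at i=4, j=5: k = 4·8 + 5 = 37.

37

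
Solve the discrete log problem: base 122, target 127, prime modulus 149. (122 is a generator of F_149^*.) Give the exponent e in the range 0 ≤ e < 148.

92

Baby-step giant-step with m = ceil(sqrt(148)) = 13.
Baby table (122^j mod 149 for j=0..12):
  0:1  1:122  2:133  3:134  4:107  5:91  6:76  7:34
  8:125  9:52  10:86  11:62  12:114
Giant step factor: 122^(-13) ≡ 38 (mod 149).
Scan 127·38^i mod 149 for i = 0, 1, …:
  i=0: 127   i=1: 58   i=2: 118   i=3: 14
  i=4: 85   i=5: 101   i=6: 113   i=7: 122
Match at i=7, j=1: e = 7·13 + 1 = 92.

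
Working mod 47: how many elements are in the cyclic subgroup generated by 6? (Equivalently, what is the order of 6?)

The order of 6 must divide p − 1 = 46 = 2 · 23.
Divisors: 1, 2, 23, 46.
Check each in increasing order: 6^1 ≡ 6;  6^2 ≡ 36;  6^23 ≡ 1.
Smallest exponent giving 1 is 23.

23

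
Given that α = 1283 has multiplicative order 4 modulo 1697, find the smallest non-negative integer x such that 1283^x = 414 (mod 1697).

3

Successive powers of 1283 modulo 1697:
  1283^0=1  1283^1=1283  1283^2=1696  1283^3=414
So 1283^3 ≡ 414 (mod 1697), giving x = 3.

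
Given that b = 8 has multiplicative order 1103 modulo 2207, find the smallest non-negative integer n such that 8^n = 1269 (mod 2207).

Baby-step giant-step with m = ceil(sqrt(1103)) = 34.
Baby table (8^j mod 2207 for j=0..33):
  0:1  1:8  2:64  3:512  4:1889  5:1870  6:1718  7:502
  8:1809  9:1230  10:1012  11:1475  12:765  13:1706  14:406  15:1041
  16:1707  17:414  18:1105  19:12  20:96  21:768  22:1730  23:598
  24:370  25:753  26:1610  27:1845  28:1518  29:1109  30:44  31:352
  32:609  33:458
Giant step factor: 8^(-34) ≡ 1745 (mod 2207).
Scan 1269·1745^i mod 2207 for i = 0, 1, …:
  i=0: 1269   i=1: 784   i=2: 1947   i=3: 942
  i=4: 1782   i=5: 2134   i=6: 621   i=7: 8
Match at i=7, j=1: n = 7·34 + 1 = 239.

239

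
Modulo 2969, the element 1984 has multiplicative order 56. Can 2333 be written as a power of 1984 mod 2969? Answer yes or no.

yes

2333 ∈ ⟨1984⟩ iff 2333^56 ≡ 1 (mod 2969), since |⟨1984⟩| = 56.
2333^56 mod 2969 = 1.
Since 1 = 1, 2333 lies in the subgroup.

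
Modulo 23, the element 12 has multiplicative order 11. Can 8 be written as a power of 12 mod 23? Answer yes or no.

yes

8 ∈ ⟨12⟩ iff 8^11 ≡ 1 (mod 23), since |⟨12⟩| = 11.
8^11 mod 23 = 1.
Since 1 = 1, 8 lies in the subgroup.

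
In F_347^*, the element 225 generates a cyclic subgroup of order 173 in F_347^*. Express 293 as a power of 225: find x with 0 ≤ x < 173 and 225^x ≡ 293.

83

Baby-step giant-step with m = ceil(sqrt(173)) = 14.
Baby table (225^j mod 347 for j=0..13):
  0:1  1:225  2:310  3:3  4:328  5:236  6:9  7:290
  8:14  9:27  10:176  11:42  12:81  13:181
Giant step factor: 225^(-14) ≡ 168 (mod 347).
Scan 293·168^i mod 347 for i = 0, 1, …:
  i=0: 293   i=1: 297   i=2: 275   i=3: 49
  i=4: 251   i=5: 181
Match at i=5, j=13: x = 5·14 + 13 = 83.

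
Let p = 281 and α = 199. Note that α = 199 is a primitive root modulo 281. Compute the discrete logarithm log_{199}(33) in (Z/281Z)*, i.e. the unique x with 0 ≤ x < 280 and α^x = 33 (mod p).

122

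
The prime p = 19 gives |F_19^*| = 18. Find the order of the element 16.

9

The order of 16 must divide p − 1 = 18 = 2 · 3^2.
Divisors: 1, 2, 3, 6, 9, 18.
Check each in increasing order: 16^1 ≡ 16;  16^2 ≡ 9;  16^3 ≡ 11;  16^6 ≡ 7;  16^9 ≡ 1.
Smallest exponent giving 1 is 9.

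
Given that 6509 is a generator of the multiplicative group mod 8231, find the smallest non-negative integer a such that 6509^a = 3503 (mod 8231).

7555

Baby-step giant-step with m = ceil(sqrt(8230)) = 91.
Baby table (6509^j mod 8231 for j=0..90):
  0:1  1:6509  2:2124  3:5267  4:788  5:1179  6:2819  7:1972
  8:3619  9:7180  10:7233  11:6508  12:3846  13:3143  14:3752  15:391
  16:1640  17:7384  18:1647  19:3561  20:53  21:7506  22:5569  23:7528
  24:609  25:4870  26:1249  27:5744  28:2494  29:1914  30:4723  31:7453
  32:6294  33:1959  34:1312  35:4261  36:4610  37:4495  38:4981  39:7651
  40:2809  41:2730  42:7072  43:3896  44:7584  45:2949  46:349  47:8116
  48:486  49:2670  50:3389  51:8152  52:4342  53:5055  54:3688  55:3596
  56:5631  57:7767  58:601  59:2184  60:719  61:4763  62:4421  63:713
  64:6864  65:8139  66:2035  67:2136  68:1065  69:1583  70:6766  71:4044
  72:7889  73:4523  74:6151  75:1275  76:2127  77:101  78:7160  79:518
  80:5183  81:5509  82:3845  83:4865  84:1628  85:3355  86:852  87:6205
  88:7059  89:1589  90:4665
Giant step factor: 6509^(-91) ≡ 4166 (mod 8231).
Scan 3503·4166^i mod 8231 for i = 0, 1, …:
  i=0: 3503   i=1: 8166   i=2: 833   i=3: 5027
  i=4: 2818   i=5: 2382   i=6: 5057   i=7: 4333
  i=8: 695   i=9: 6289     …   i=82: 1020
  i=83: 2124
Match at i=83, j=2: a = 83·91 + 2 = 7555.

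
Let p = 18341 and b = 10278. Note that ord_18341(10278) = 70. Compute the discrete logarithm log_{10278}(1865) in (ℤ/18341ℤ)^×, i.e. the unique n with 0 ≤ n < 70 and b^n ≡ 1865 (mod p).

12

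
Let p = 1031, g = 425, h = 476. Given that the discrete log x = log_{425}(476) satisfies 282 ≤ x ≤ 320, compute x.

Compute 425^282 mod 1031 = 139, then multiply by 425 repeatedly:
  425^282=139  425^283=308  425^284=994  425^285=771  425^286=848
  425^287=581  425^288=516  425^289=728  425^290=100  425^291=229
  425^292=411  425^293=436  425^294=751  425^295=596  425^296=705
  425^297=635  425^298=784  425^299=187  425^300=88  425^301=284
  425^302=73  425^303=95  425^304=166  425^305=442  425^306=208
  425^307=765  425^308=360  425^309=412  425^310=861  425^311=951
  425^312=23  425^313=496  425^314=476
Found 476 at exponent 314.

314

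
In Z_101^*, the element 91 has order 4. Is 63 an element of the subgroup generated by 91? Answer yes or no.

no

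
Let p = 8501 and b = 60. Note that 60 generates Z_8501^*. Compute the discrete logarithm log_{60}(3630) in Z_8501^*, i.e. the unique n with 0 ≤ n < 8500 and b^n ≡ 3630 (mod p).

744

Baby-step giant-step with m = ceil(sqrt(8500)) = 93.
Baby table (60^j mod 8501 for j=0..92):
  0:1  1:60  2:3600  3:3475  4:4476  5:5029  6:4205  7:5771
  8:6220  9:7657  10:366  11:4958  12:8446  13:5201  14:6024  15:4398
  16:349  17:3938  18:6753  19:5633  20:6441  21:3915  22:5373  23:7843
  24:3025  25:2979  26:219  27:4639  28:6308  29:4436  30:2629  31:4722
  32:2787  33:5701  34:2020  35:2186  36:3645  37:6175  38:4957  39:8386
  40:1601  41:2549  42:8423  43:3821  44:8234  45:982  46:7914  47:7285
  48:3549  49:415  50:7898  51:6325  52:5456  53:4322  54:4290  55:2370
  56:6184  57:5497  58:6782  59:7373  60:328  61:2678  62:7662  63:666
  64:5956  65:318  66:2078  67:5666  68:8421  69:3701  70:1034  71:2533
  72:7463  73:5728  74:3640  75:5875  76:3959  77:8013  78:4724  79:2907
  80:4400  81:469  82:2637  83:5202  84:6084  85:7998  86:3824  87:8414
  88:3281  89:1337  90:3711  91:1634  92:4529
Giant step factor: 60^(-93) ≡ 5153 (mod 8501).
Scan 3630·5153^i mod 8501 for i = 0, 1, …:
  i=0: 3630   i=1: 3190   i=2: 5637   i=3: 8045
  i=4: 5009   i=5: 2341   i=6: 254   i=7: 8209
  i=8: 1
Match at i=8, j=0: n = 8·93 + 0 = 744.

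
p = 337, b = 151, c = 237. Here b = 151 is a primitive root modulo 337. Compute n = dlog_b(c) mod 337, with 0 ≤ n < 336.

118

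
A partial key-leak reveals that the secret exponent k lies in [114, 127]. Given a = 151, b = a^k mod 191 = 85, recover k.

124

Compute 151^114 mod 191 = 39, then multiply by 151 repeatedly:
  151^114=39  151^115=159  151^116=134  151^117=179  151^118=98
  151^119=91  151^120=180  151^121=58  151^122=163  151^123=165
  151^124=85
Found 85 at exponent 124.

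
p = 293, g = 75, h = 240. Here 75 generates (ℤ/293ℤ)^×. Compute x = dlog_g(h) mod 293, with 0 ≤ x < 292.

86

Baby-step giant-step with m = ceil(sqrt(292)) = 18.
Baby table (75^j mod 293 for j=0..17):
  0:1  1:75  2:58  3:248  4:141  5:27  6:267  7:101
  8:250  9:291  10:143  11:177  12:90  13:11  14:239  15:52
  16:91  17:86
Giant step factor: 75^(-18) ≡ 220 (mod 293).
Scan 240·220^i mod 293 for i = 0, 1, …:
  i=0: 240   i=1: 60   i=2: 15   i=3: 77
  i=4: 239
Match at i=4, j=14: x = 4·18 + 14 = 86.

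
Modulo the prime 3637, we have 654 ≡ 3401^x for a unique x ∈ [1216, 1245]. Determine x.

Compute 3401^1216 mod 3637 = 1709, then multiply by 3401 repeatedly:
  3401^1216=1709  3401^1217=383  3401^1218=537  3401^1219=563  3401^1220=1701
  3401^1221=2271  3401^1222=2320  3401^1223=1667  3401^1224=3021  3401^1225=3533
  3401^1226=2722  3401^1227=1357  3401^1228=3441  3401^1229=2612  3401^1230=1858
  3401^1231=1589  3401^1232=3244  3401^1233=1823  3401^1234=2575  3401^1235=3316
  3401^1236=3016  3401^1237=1076  3401^1238=654
Found 654 at exponent 1238.

1238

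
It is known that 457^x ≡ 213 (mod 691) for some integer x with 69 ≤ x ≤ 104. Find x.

73

Compute 457^69 mod 691 = 542, then multiply by 457 repeatedly:
  457^69=542  457^70=316  457^71=684  457^72=256  457^73=213
Found 213 at exponent 73.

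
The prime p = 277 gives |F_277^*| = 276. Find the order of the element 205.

276

The order of 205 must divide p − 1 = 276 = 2^2 · 3 · 23.
Divisors: 1, 2, 3, 4, 6, 12, 23, 46, 69, 92, 138, 276.
Check each in increasing order: 205^1 ≡ 205;  205^2 ≡ 198;  205^3 ≡ 148;  205^4 ≡ 147;  205^6 ≡ 21;  205^12 ≡ 164;  205^23 ≡ 242;  205^46 ≡ 117;  205^69 ≡ 60;  205^92 ≡ 116;  205^138 ≡ 276;  205^276 ≡ 1.
Smallest exponent giving 1 is 276.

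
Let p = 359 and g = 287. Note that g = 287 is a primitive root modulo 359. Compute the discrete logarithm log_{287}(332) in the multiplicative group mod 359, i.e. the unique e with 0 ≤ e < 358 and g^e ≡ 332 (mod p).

329

Baby-step giant-step with m = ceil(sqrt(358)) = 19.
Baby table (287^j mod 359 for j=0..18):
  0:1  1:287  2:158  3:112  4:193  5:105  6:338  7:76
  8:272  9:161  10:255  11:308  12:82  13:199  14:32  15:209
  16:30  17:353  18:73
Giant step factor: 287^(-19) ≡ 295 (mod 359).
Scan 332·295^i mod 359 for i = 0, 1, …:
  i=0: 332   i=1: 292   i=2: 339   i=3: 203
  i=4: 291   i=5: 44   i=6: 56   i=7: 6
  i=8: 334   i=9: 164     …   i=16: 163
  i=17: 338
Match at i=17, j=6: e = 17·19 + 6 = 329.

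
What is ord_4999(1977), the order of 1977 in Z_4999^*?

The order of 1977 must divide p − 1 = 4998 = 2 · 3 · 7^2 · 17.
Divisors: 1, 2, 3, 6, 7, 14, 17, 21, 34, 42, 49, 51, 98, 102, 119, 147, 238, 294, 357, 714, 833, 1666, 2499, 4998.
Check each in increasing order: 1977^1 ≡ 1977;  1977^2 ≡ 4310;  1977^3 ≡ 2574;  1977^6 ≡ 1801;  1977^7 ≡ 1289;  1977^14 ≡ 1853;  1977^17 ≡ 576;  1977^21 ≡ 3994;  1977^34 ≡ 1842;  1977^42 ≡ 227;  1977^49 ≡ 2661;  1977^51 ≡ 1204;  1977^98 ≡ 2337;  1977^102 ≡ 4905;  1977^119 ≡ 845;  1977^147 ≡ 1.
Smallest exponent giving 1 is 147.

147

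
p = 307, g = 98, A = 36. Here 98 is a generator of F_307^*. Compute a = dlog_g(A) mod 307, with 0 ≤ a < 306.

276

Baby-step giant-step with m = ceil(sqrt(306)) = 18.
Baby table (98^j mod 307 for j=0..17):
  0:1  1:98  2:87  3:237  4:201  5:50  6:295  7:52
  8:184  9:226  10:44  11:14  12:144  13:297  14:248  15:51
  16:86  17:139
Giant step factor: 98^(-18) ≡ 272 (mod 307).
Scan 36·272^i mod 307 for i = 0, 1, …:
  i=0: 36   i=1: 275   i=2: 199   i=3: 96
  i=4: 17   i=5: 19   i=6: 256   i=7: 250
  i=8: 153   i=9: 171     …   i=14: 167
  i=15: 295
Match at i=15, j=6: a = 15·18 + 6 = 276.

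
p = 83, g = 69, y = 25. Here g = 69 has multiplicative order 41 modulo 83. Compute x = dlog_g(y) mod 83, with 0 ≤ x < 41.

6

Successive powers of 69 modulo 83:
  69^0=1  69^1=69  69^2=30  69^3=78  69^4=70  69^5=16
  69^6=25
So 69^6 ≡ 25 (mod 83), giving x = 6.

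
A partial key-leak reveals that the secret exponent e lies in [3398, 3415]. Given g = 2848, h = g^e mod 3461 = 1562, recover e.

Compute 2848^3398 mod 3461 = 3058, then multiply by 2848 repeatedly:
  2848^3398=3058  2848^3399=1308  2848^3400=1148  2848^3401=2320  2848^3402=311
  2848^3403=3173  2848^3404=33  2848^3405=537  2848^3406=3075  2848^3407=1270
  2848^3408=215  2848^3409=3184  2848^3410=212  2848^3411=1562
Found 1562 at exponent 3411.

3411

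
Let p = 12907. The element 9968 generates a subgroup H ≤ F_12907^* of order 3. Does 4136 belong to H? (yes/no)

no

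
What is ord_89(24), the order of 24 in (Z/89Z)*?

88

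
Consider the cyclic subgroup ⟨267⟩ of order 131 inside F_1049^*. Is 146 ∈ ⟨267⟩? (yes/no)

yes

146 ∈ ⟨267⟩ iff 146^131 ≡ 1 (mod 1049), since |⟨267⟩| = 131.
146^131 mod 1049 = 1.
Since 1 = 1, 146 lies in the subgroup.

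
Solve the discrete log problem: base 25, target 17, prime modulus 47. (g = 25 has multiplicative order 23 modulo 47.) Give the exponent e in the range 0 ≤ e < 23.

Successive powers of 25 modulo 47:
  25^0=1  25^1=25  25^2=14  25^3=21  25^4=8  25^5=12
  25^6=18  25^7=27  25^8=17
So 25^8 ≡ 17 (mod 47), giving e = 8.

8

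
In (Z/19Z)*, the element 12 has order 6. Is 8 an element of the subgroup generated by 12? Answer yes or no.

⟨12⟩ has order 6; its elements mod 19 are {1, 7, 8, 11, 12, 18}.
8 is in this set.

yes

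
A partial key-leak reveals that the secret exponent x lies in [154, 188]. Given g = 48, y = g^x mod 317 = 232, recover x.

Compute 48^154 mod 317 = 293, then multiply by 48 repeatedly:
  48^154=293  48^155=116  48^156=179  48^157=33  48^158=316
  48^159=269  48^160=232
Found 232 at exponent 160.

160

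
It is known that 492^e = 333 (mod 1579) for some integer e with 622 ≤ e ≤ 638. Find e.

Compute 492^622 mod 1579 = 708, then multiply by 492 repeatedly:
  492^622=708  492^623=956  492^624=1389  492^625=1260  492^626=952
  492^627=1000  492^628=931  492^629=142  492^630=388  492^631=1416
  492^632=333
Found 333 at exponent 632.

632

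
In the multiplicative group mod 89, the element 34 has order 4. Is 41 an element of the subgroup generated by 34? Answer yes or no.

no

41 ∈ ⟨34⟩ iff 41^4 ≡ 1 (mod 89), since |⟨34⟩| = 4.
41^4 mod 89 = 11.
Since 11 ≠ 1, 41 does not lie in the subgroup.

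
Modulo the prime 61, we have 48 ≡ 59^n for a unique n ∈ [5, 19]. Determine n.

10

Compute 59^5 mod 61 = 29, then multiply by 59 repeatedly:
  59^5=29  59^6=3  59^7=55  59^8=12  59^9=37
  59^10=48
Found 48 at exponent 10.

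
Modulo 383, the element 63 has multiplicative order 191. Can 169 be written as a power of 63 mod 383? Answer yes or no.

169 ∈ ⟨63⟩ iff 169^191 ≡ 1 (mod 383), since |⟨63⟩| = 191.
169^191 mod 383 = 1.
Since 1 = 1, 169 lies in the subgroup.

yes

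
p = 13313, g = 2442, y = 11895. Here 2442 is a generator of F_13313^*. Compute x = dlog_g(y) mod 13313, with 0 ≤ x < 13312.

Baby-step giant-step with m = ceil(sqrt(13312)) = 116.
Baby table (2442^j mod 13313 for j=0..115):
  0:1  1:2442  2:12453  3:3334  4:7385  5:8368  6:12514  7:5853
  8:8177  9:12047  10:10357  11:10407  12:12690  13:9629  14:3260  15:13059
  16:5443  17:5432  18:5196  19:1343  20:4608  21:3251  22:4394  23:13183
  24:2052  25:5296  26:5909  27:11799  28:3826  29:10679  30:11264  31:2030
  32:4824  33:11516  34:5016  35:1112  36:12965  37:2216  38:6394  39:11312
  40:12742  41:3483  42:11792  43:45  44:3386  45:1239  46:3587  47:12813
  48:3796  49:3984  50:10438  51:8514  52:9595  53:110  54:2360  55:11904
  56:7289  57:257  58:1883  59:5301  60:4806  61:7499  62:7183  63:7665
  64:13165  65:11348  66:7463  67:12462  68:11999  69:12958  70:11748  71:12414
  72:1287  73:986  74:11472  75:4072  76:12326  77:12712  78:10101  79:10966
  80:6529  81:8157  82:3146  83:931  84:10292  85:11433  86:2025  87:5927
  88:2503  89:1659  90:4126  91:11064  92:6211  93:3755  94:10366  95:5759
  96:4950  97:13009  98:3160  99:8493  100:11565  101:4857  102:12224  103:3262
  104:4630  105:3723  106:12100  107:6653  108:4766  109:3010  110:1644  111:7435
  112:10651  113:9453  114:12797  115:4663
Giant step factor: 2442^(-116) ≡ 7322 (mod 13313).
Scan 11895·7322^i mod 13313 for i = 0, 1, …:
  i=0: 11895   i=1: 1544   i=2: 2431   i=3: 301
  i=4: 7277   i=5: 3568   i=6: 4790   i=7: 5938
  i=8: 11091   i=9: 12315     …   i=50: 6499
  i=51: 5016
Match at i=51, j=34: x = 51·116 + 34 = 5950.

5950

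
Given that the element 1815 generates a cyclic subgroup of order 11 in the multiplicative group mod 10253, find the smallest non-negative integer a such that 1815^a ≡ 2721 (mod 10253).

5

Successive powers of 1815 modulo 10253:
  1815^0=1  1815^1=1815  1815^2=3012  1815^3=1931  1815^4=8492  1815^5=2721
So 1815^5 ≡ 2721 (mod 10253), giving a = 5.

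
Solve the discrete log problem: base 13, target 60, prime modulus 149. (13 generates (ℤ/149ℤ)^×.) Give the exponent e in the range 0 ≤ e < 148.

93

Baby-step giant-step with m = ceil(sqrt(148)) = 13.
Baby table (13^j mod 149 for j=0..12):
  0:1  1:13  2:20  3:111  4:102  5:134  6:103  7:147
  8:123  9:109  10:76  11:94  12:30
Giant step factor: 13^(-13) ≡ 115 (mod 149).
Scan 60·115^i mod 149 for i = 0, 1, …:
  i=0: 60   i=1: 46   i=2: 75   i=3: 132
  i=4: 131   i=5: 16   i=6: 52   i=7: 20
Match at i=7, j=2: e = 7·13 + 2 = 93.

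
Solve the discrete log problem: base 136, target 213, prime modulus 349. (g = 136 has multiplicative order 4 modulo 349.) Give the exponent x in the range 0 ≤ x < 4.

Successive powers of 136 modulo 349:
  136^0=1  136^1=136  136^2=348  136^3=213
So 136^3 ≡ 213 (mod 349), giving x = 3.

3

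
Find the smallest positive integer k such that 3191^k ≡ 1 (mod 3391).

3390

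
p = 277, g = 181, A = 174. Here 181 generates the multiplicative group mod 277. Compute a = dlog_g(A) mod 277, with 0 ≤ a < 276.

29

Baby-step giant-step with m = ceil(sqrt(276)) = 17.
Baby table (181^j mod 277 for j=0..16):
  0:1  1:181  2:75  3:2  4:85  5:150  6:4  7:170
  8:23  9:8  10:63  11:46  12:16  13:126  14:92  15:32
  16:252
Giant step factor: 181^(-17) ≡ 137 (mod 277).
Scan 174·137^i mod 277 for i = 0, 1, …:
  i=0: 174   i=1: 16
Match at i=1, j=12: a = 1·17 + 12 = 29.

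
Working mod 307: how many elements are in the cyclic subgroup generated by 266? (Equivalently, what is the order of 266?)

306

The order of 266 must divide p − 1 = 306 = 2 · 3^2 · 17.
Divisors: 1, 2, 3, 6, 9, 17, 18, 34, 51, 102, 153, 306.
Check each in increasing order: 266^1 ≡ 266;  266^2 ≡ 146;  266^3 ≡ 154;  266^6 ≡ 77;  266^9 ≡ 192;  266^17 ≡ 254;  266^18 ≡ 24;  266^34 ≡ 46;  266^51 ≡ 18;  266^102 ≡ 17;  266^153 ≡ 306;  266^306 ≡ 1.
Smallest exponent giving 1 is 306.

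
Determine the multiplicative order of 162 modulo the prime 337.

The order of 162 must divide p − 1 = 336 = 2^4 · 3 · 7.
Divisors: 1, 2, 3, 4, 6, 7, 8, 12, 14, 16, 21, 24, 28, 42, 48, 56, 84, 112, 168, 336.
Check each in increasing order: 162^1 ≡ 162;  162^2 ≡ 295;  162^3 ≡ 273;  162^4 ≡ 79;  162^6 ≡ 52;  162^7 ≡ 336;  162^8 ≡ 175;  162^12 ≡ 8;  162^14 ≡ 1.
Smallest exponent giving 1 is 14.

14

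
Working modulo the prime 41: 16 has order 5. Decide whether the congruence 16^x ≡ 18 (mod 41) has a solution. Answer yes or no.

yes

⟨16⟩ has order 5; its elements mod 41 are {1, 10, 16, 18, 37}.
18 is in this set.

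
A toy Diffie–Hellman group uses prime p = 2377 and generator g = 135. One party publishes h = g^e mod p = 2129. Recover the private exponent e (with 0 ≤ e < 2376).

Baby-step giant-step with m = ceil(sqrt(2376)) = 49.
Baby table (135^j mod 2377 for j=0..48):
  0:1  1:135  2:1586  3:180  4:530  5:240  6:1499  7:320
  8:414  9:1219  10:552  11:833  12:736  13:1903  14:189  15:1745
  16:252  17:742  18:336  19:197  20:448  21:1055  22:2182  23:2199
  24:2117  25:555  26:1238  27:740  28:66  29:1779  30:88  31:2372
  32:1702  33:1578  34:1477  35:2104  36:1177  37:2013  38:777  39:307
  40:1036  41:1994  42:589  43:1074  44:2370  45:1432  46:783  47:1117
  48:1044
Giant step factor: 135^(-49) ≡ 1122 (mod 2377).
Scan 2129·1122^i mod 2377 for i = 0, 1, …:
  i=0: 2129   i=1: 2230   i=2: 1456   i=3: 633
  i=4: 1880   i=5: 961   i=6: 1461   i=7: 1489
  i=8: 2004   i=9: 2223     …   i=17: 631
  i=18: 2013
Match at i=18, j=37: e = 18·49 + 37 = 919.

919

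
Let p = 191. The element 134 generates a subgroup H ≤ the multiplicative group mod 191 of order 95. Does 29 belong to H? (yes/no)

no

29 ∈ ⟨134⟩ iff 29^95 ≡ 1 (mod 191), since |⟨134⟩| = 95.
29^95 mod 191 = 190.
Since 190 ≠ 1, 29 does not lie in the subgroup.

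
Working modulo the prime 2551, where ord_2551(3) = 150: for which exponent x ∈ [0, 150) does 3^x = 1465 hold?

Baby-step giant-step with m = ceil(sqrt(150)) = 13.
Baby table (3^j mod 2551 for j=0..12):
  0:1  1:3  2:9  3:27  4:81  5:243  6:729  7:2187
  8:1459  9:1826  10:376  11:1128  12:833
Giant step factor: 3^(-13) ≡ 1717 (mod 2551).
Scan 1465·1717^i mod 2551 for i = 0, 1, …:
  i=0: 1465   i=1: 119   i=2: 243
Match at i=2, j=5: x = 2·13 + 5 = 31.

31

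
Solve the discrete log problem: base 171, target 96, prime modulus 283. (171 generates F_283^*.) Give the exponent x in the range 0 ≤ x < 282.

Baby-step giant-step with m = ceil(sqrt(282)) = 17.
Baby table (171^j mod 283 for j=0..16):
  0:1  1:171  2:92  3:167  4:257  5:82  6:155  7:186
  8:110  9:132  10:215  11:258  12:253  13:247  14:70  15:84
  16:214
Giant step factor: 171^(-17) ≡ 270 (mod 283).
Scan 96·270^i mod 283 for i = 0, 1, …:
  i=0: 96   i=1: 167
Match at i=1, j=3: x = 1·17 + 3 = 20.

20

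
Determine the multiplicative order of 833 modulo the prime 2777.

2776

The order of 833 must divide p − 1 = 2776 = 2^3 · 347.
Divisors: 1, 2, 4, 8, 347, 694, 1388, 2776.
Check each in increasing order: 833^1 ≡ 833;  833^2 ≡ 2416;  833^4 ≡ 2579;  833^8 ≡ 326;  833^347 ≡ 1872;  833^694 ≡ 2587;  833^1388 ≡ 2776;  833^2776 ≡ 1.
Smallest exponent giving 1 is 2776.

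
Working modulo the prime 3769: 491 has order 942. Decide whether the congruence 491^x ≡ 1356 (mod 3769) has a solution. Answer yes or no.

1356 ∈ ⟨491⟩ iff 1356^942 ≡ 1 (mod 3769), since |⟨491⟩| = 942.
1356^942 mod 3769 = 1445.
Since 1445 ≠ 1, 1356 does not lie in the subgroup.

no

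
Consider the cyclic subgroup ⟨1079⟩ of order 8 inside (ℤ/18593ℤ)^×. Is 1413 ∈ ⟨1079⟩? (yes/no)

yes

⟨1079⟩ has order 8; its elements mod 18593 are {1, 1079, 1413, 7118, 11475, 17180, 17514, 18592}.
1413 is in this set.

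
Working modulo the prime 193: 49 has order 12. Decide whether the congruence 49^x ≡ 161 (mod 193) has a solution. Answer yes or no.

161 ∈ ⟨49⟩ iff 161^12 ≡ 1 (mod 193), since |⟨49⟩| = 12.
161^12 mod 193 = 150.
Since 150 ≠ 1, 161 does not lie in the subgroup.

no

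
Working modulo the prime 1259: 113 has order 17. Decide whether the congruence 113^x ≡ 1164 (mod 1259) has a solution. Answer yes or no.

no

⟨113⟩ has order 17; its elements mod 1259 are {1, 51, 78, 83, 113, 179, 201, 316, 395, 456, 566, 570, 594, 727, 1008, 1048, 1168}.
1164 is not in this set.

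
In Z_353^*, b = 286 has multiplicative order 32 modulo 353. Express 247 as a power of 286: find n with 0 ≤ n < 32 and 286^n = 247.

7

Successive powers of 286 modulo 353:
  286^0=1  286^1=286  286^2=253  286^3=346  286^4=116  286^5=347
  286^6=49  286^7=247
So 286^7 ≡ 247 (mod 353), giving n = 7.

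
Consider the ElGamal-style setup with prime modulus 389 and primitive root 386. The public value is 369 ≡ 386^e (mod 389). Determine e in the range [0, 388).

Baby-step giant-step with m = ceil(sqrt(388)) = 20.
Baby table (386^j mod 389 for j=0..19):
  0:1  1:386  2:9  3:362  4:81  5:146  6:340  7:147
  8:337  9:156  10:310  11:237  12:67  13:188  14:214  15:136
  16:370  17:57  18:218  19:124
Giant step factor: 386^(-20) ≡ 206 (mod 389).
Scan 369·206^i mod 389 for i = 0, 1, …:
  i=0: 369   i=1: 159   i=2: 78   i=3: 119
  i=4: 7   i=5: 275   i=6: 245   i=7: 289
  i=8: 17   i=9: 1
Match at i=9, j=0: e = 9·20 + 0 = 180.

180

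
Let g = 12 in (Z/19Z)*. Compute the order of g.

6

The order of 12 must divide p − 1 = 18 = 2 · 3^2.
Divisors: 1, 2, 3, 6, 9, 18.
Check each in increasing order: 12^1 ≡ 12;  12^2 ≡ 11;  12^3 ≡ 18;  12^6 ≡ 1.
Smallest exponent giving 1 is 6.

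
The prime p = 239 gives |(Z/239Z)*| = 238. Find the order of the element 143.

238

The order of 143 must divide p − 1 = 238 = 2 · 7 · 17.
Divisors: 1, 2, 7, 14, 17, 34, 119, 238.
Check each in increasing order: 143^1 ≡ 143;  143^2 ≡ 134;  143^7 ≡ 107;  143^14 ≡ 216;  143^17 ≡ 229;  143^34 ≡ 100;  143^119 ≡ 238;  143^238 ≡ 1.
Smallest exponent giving 1 is 238.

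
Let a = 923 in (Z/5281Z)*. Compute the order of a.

528

The order of 923 must divide p − 1 = 5280 = 2^5 · 3 · 5 · 11.
Divisors: 1, 2, 3, 4, 5, 6, 8, 10, 11, 12, 15, 16, 20, 22, 24, 30, 32, 33, 40, 44, 48, 55, 60, 66, 80, 88, 96, 110, 120, 132, 160, 165, 176, 220, 240, 264, 330, 352, 440, 480, 528, 660, 880, 1056, 1320, 1760, 2640, 5280.
Check each in increasing order: 923^1 ≡ 923;  923^2 ≡ 1688;  923^3 ≡ 129;  923^4 ≡ 2885;  923^5 ≡ 1231;  923^6 ≡ 798;  923^8 ≡ 369;  923^10 ≡ 4995;  923^11 ≡ 72;  923^12 ≡ 3084;  923^15 ≡ 1761;  923^16 ≡ 4136;  923^20 ≡ 2581;  923^22 ≡ 5184;  923^24 ≡ 5256;  923^30 ≡ 1174;  923^32 ≡ 1337;  923^33 ≡ 3578;  923^40 ≡ 2220;  923^44 ≡ 4128;  923^48 ≡ 625;  923^55 ≡ 1480;  923^60 ≡ 5216;  923^66 ≡ 940;  923^80 ≡ 1227;  923^88 ≡ 3878;  923^96 ≡ 5112;  923^110 ≡ 4066;  923^120 ≡ 4225;  923^132 ≡ 1673;  923^160 ≡ 444;  923^165 ≡ 2621;  923^176 ≡ 3877;  923^220 ≡ 2826;  923^240 ≡ 845;  923^264 ≡ 5280;  923^330 ≡ 4341;  923^352 ≡ 1403;  923^440 ≡ 1404;  923^480 ≡ 1090;  923^528 ≡ 1.
Smallest exponent giving 1 is 528.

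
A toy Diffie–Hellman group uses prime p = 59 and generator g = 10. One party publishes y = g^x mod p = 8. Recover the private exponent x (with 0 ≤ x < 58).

17

Successive powers of 10 modulo 59:
  10^0=1  10^1=10  10^2=41  10^3=56  10^4=29  10^5=54
  10^6=9  10^7=31  10^8=15  10^9=32  10^10=25  10^11=14
  10^12=22  10^13=43  10^14=17  10^15=52  10^16=48  10^17=8
So 10^17 ≡ 8 (mod 59), giving x = 17.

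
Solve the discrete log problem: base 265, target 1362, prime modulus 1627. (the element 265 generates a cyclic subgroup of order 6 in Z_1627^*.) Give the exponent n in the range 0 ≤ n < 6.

4

Successive powers of 265 modulo 1627:
  265^0=1  265^1=265  265^2=264  265^3=1626  265^4=1362
So 265^4 ≡ 1362 (mod 1627), giving n = 4.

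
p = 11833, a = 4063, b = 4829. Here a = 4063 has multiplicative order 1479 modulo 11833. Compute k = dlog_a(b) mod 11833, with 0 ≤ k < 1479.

545

Baby-step giant-step with m = ceil(sqrt(1479)) = 39.
Baby table (4063^j mod 11833 for j=0..38):
  0:1  1:4063  2:934  3:8282  4:8547  5:8439  6:7456  7:1248
  8:6100  9:5998  10:5727  11:5123  12:502  13:4350  14:7381  15:4181
  16:7048  17:164  18:3684  19:11180  20:9286  21:5414  22:11368  23:3985
  24:3511  25:6428  26:1533  27:4421  28:29  29:11330  30:3420  31:3518
  32:11203  33:8071  34:3230  35:693  36:11238  37:8280  38:421
Giant step factor: 4063^(-39) ≡ 1365 (mod 11833).
Scan 4829·1365^i mod 11833 for i = 0, 1, …:
  i=0: 4829   i=1: 604   i=2: 7983   i=3: 10435
  i=4: 8676   i=5: 9740   i=6: 6641   i=7: 887
  i=8: 3789   i=9: 964   i=10: 2397   i=11: 5997
  i=12: 9302   i=13: 421
Match at i=13, j=38: k = 13·39 + 38 = 545.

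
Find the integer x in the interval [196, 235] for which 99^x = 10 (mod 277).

Compute 99^196 mod 277 = 238, then multiply by 99 repeatedly:
  99^196=238  99^197=17  99^198=21  99^199=140  99^200=10
Found 10 at exponent 200.

200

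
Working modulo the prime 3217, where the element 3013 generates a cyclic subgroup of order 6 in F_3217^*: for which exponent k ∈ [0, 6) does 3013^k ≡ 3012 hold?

2

Successive powers of 3013 modulo 3217:
  3013^0=1  3013^1=3013  3013^2=3012
So 3013^2 ≡ 3012 (mod 3217), giving k = 2.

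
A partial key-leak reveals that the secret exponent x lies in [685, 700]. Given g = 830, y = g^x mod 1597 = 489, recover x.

Compute 830^685 mod 1597 = 1480, then multiply by 830 repeatedly:
  830^685=1480  830^686=307  830^687=887  830^688=1590  830^689=578
  830^690=640  830^691=996  830^692=1031  830^693=1335  830^694=1329
  830^695=1140  830^696=776  830^697=489
Found 489 at exponent 697.

697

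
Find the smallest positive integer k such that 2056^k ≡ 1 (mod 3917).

3916

The order of 2056 must divide p − 1 = 3916 = 2^2 · 11 · 89.
Divisors: 1, 2, 4, 11, 22, 44, 89, 178, 356, 979, 1958, 3916.
Check each in increasing order: 2056^1 ≡ 2056;  2056^2 ≡ 693;  2056^4 ≡ 2375;  2056^11 ≡ 2829;  2056^22 ≡ 810;  2056^44 ≡ 1961;  2056^89 ≡ 1099;  2056^178 ≡ 1365;  2056^356 ≡ 2650;  2056^979 ≡ 835;  2056^1958 ≡ 3916;  2056^3916 ≡ 1.
Smallest exponent giving 1 is 3916.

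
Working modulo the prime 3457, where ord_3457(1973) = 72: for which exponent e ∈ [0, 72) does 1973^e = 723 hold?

12

Baby-step giant-step with m = ceil(sqrt(72)) = 9.
Baby table (1973^j mod 3457 for j=0..8):
  0:1  1:1973  2:147  3:3100  4:867  5:2833  6:2997  7:1611
  8:1520
Giant step factor: 1973^(-9) ≡ 1936 (mod 3457).
Scan 723·1936^i mod 3457 for i = 0, 1, …:
  i=0: 723   i=1: 3100
Match at i=1, j=3: e = 1·9 + 3 = 12.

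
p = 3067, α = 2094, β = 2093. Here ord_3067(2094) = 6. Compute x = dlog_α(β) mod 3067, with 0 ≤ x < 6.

Successive powers of 2094 modulo 3067:
  2094^0=1  2094^1=2094  2094^2=2093
So 2094^2 ≡ 2093 (mod 3067), giving x = 2.

2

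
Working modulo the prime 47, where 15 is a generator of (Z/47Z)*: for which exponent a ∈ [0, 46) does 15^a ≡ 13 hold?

Successive powers of 15 modulo 47:
  15^0=1  15^1=15  15^2=37  15^3=38  15^4=6  15^5=43
  15^6=34  15^7=40  15^8=36  15^9=23  15^10=16  15^11=5
  15^12=28  15^13=44  15^14=2  15^15=30  15^16=27  15^17=29
  15^18=12  15^19=39  15^20=21  15^21=33  15^22=25  15^23=46
  15^24=32  15^25=10  15^26=9  15^27=41  15^28=4  15^29=13
So 15^29 ≡ 13 (mod 47), giving a = 29.

29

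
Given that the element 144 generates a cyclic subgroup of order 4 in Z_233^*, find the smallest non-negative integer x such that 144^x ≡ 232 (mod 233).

2

Successive powers of 144 modulo 233:
  144^0=1  144^1=144  144^2=232
So 144^2 ≡ 232 (mod 233), giving x = 2.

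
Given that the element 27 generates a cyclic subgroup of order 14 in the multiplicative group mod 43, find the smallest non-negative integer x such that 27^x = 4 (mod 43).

Successive powers of 27 modulo 43:
  27^0=1  27^1=27  27^2=41  27^3=32  27^4=4
So 27^4 ≡ 4 (mod 43), giving x = 4.

4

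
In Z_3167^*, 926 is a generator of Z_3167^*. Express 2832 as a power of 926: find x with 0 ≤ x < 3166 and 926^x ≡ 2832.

Baby-step giant-step with m = ceil(sqrt(3166)) = 57.
Baby table (926^j mod 3167 for j=0..56):
  0:1  1:926  2:2386  3:2037  4:1897  5:2104  6:599  7:449
  8:897  9:868  10:2517  11:2997  12:930  13:2923  14:2080  15:544
  16:191  17:2681  18:2845  19:2693  20:1289  21:2822  22:397  23:250
  24:309  25:1104  26:2530  27:2367  28:278  29:901  30:1405  31:2560
  32:1644  33:2184  34:1838  35:1309  36:2340  37:612  38:2986  39:245
  40:2013  41:1842  42:1846  43:2383  44:2426  45:1073  46:2327  47:1242
  48:471  49:2267  50:2688  51:2993  52:393  53:2880  54:266  55:2457
  56:1276
Giant step factor: 926^(-57) ≡ 2078 (mod 3167).
Scan 2832·2078^i mod 3167 for i = 0, 1, …:
  i=0: 2832   i=1: 610   i=2: 780   i=3: 2503
  i=4: 1020   i=5: 837   i=6: 603   i=7: 2069
  i=8: 1763   i=9: 2462     …   i=19: 1383
  i=20: 1405
Match at i=20, j=30: x = 20·57 + 30 = 1170.

1170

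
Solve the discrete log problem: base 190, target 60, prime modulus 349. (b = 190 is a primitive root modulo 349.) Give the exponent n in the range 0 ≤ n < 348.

330

Baby-step giant-step with m = ceil(sqrt(348)) = 19.
Baby table (190^j mod 349 for j=0..18):
  0:1  1:190  2:153  3:103  4:26  5:54  6:139  7:235
  8:327  9:8  10:124  11:177  12:126  13:208  14:83  15:65
  16:135  17:173  18:64
Giant step factor: 190^(-19) ≡ 184 (mod 349).
Scan 60·184^i mod 349 for i = 0, 1, …:
  i=0: 60   i=1: 221   i=2: 180   i=3: 314
  i=4: 191   i=5: 244   i=6: 224   i=7: 34
  i=8: 323   i=9: 102     …   i=16: 337
  i=17: 235
Match at i=17, j=7: n = 17·19 + 7 = 330.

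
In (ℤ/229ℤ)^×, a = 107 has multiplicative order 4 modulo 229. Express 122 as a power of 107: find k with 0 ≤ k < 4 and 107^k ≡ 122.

3

Successive powers of 107 modulo 229:
  107^0=1  107^1=107  107^2=228  107^3=122
So 107^3 ≡ 122 (mod 229), giving k = 3.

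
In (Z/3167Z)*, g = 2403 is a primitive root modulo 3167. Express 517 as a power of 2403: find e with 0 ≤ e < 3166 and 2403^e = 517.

2815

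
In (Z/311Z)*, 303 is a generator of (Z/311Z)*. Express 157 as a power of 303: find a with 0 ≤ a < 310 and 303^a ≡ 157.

Baby-step giant-step with m = ceil(sqrt(310)) = 18.
Baby table (303^j mod 311 for j=0..17):
  0:1  1:303  2:64  3:110  4:53  5:198  6:282  7:232
  8:10  9:231  10:18  11:167  12:219  13:114  14:21  15:143
  16:100  17:133
Giant step factor: 303^(-18) ≡ 292 (mod 311).
Scan 157·292^i mod 311 for i = 0, 1, …:
  i=0: 157   i=1: 127   i=2: 75   i=3: 130
  i=4: 18
Match at i=4, j=10: a = 4·18 + 10 = 82.

82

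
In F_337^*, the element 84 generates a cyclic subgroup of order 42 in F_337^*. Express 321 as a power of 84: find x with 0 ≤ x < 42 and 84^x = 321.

19

Baby-step giant-step with m = ceil(sqrt(42)) = 7.
Baby table (84^j mod 337 for j=0..6):
  0:1  1:84  2:316  3:258  4:104  5:311  6:175
Giant step factor: 84^(-7) ≡ 129 (mod 337).
Scan 321·129^i mod 337 for i = 0, 1, …:
  i=0: 321   i=1: 295   i=2: 311
Match at i=2, j=5: x = 2·7 + 5 = 19.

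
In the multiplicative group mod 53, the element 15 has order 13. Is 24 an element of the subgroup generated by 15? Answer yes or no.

24 ∈ ⟨15⟩ iff 24^13 ≡ 1 (mod 53), since |⟨15⟩| = 13.
24^13 mod 53 = 1.
Since 1 = 1, 24 lies in the subgroup.

yes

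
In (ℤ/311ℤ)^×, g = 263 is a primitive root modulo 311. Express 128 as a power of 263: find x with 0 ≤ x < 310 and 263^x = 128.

302

Baby-step giant-step with m = ceil(sqrt(310)) = 18.
Baby table (263^j mod 311 for j=0..17):
  0:1  1:263  2:127  3:124  4:268  5:198  6:137  7:266
  8:294  9:194  10:18  11:69  12:109  13:55  14:159  15:143
  16:289  17:123
Giant step factor: 263^(-18) ≡ 249 (mod 311).
Scan 128·249^i mod 311 for i = 0, 1, …:
  i=0: 128   i=1: 150   i=2: 30   i=3: 6
  i=4: 250   i=5: 50   i=6: 10   i=7: 2
  i=8: 187   i=9: 224     …   i=15: 173
  i=16: 159
Match at i=16, j=14: x = 16·18 + 14 = 302.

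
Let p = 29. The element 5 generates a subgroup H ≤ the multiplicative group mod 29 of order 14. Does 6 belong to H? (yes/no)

yes

6 ∈ ⟨5⟩ iff 6^14 ≡ 1 (mod 29), since |⟨5⟩| = 14.
6^14 mod 29 = 1.
Since 1 = 1, 6 lies in the subgroup.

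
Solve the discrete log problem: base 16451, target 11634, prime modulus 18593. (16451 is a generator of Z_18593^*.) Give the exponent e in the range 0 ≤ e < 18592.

12611

Baby-step giant-step with m = ceil(sqrt(18592)) = 137.
Baby table (16451^j mod 18593 for j=0..136):
  0:1  1:16451  2:14286  3:3466  4:13028  5:2117  6:2078  7:11244
  8:11880  9:6857  10:776  11:11178  12:4508  13:12224  14:13729  15:6608
  16:13530  17:5227  18:15345  19:3434  20:7200  21:9790  22:2724  23:3394
  24:18508  25:14733  26:12828  27:2878  28:8200  29:5985  30:9300  31:11096
  32:12815  33:12131  34:8412  35:16706  36:7273  37:2168  38:4394  39:14703
  40:2716  41:1937  42:15778  43:5598  44:1569  45:4535  46:10169  47:8998
  48:7225  49:12019  50:6607  51:15672  52:9534  53:11879  54:8999  55:5083
  56:7712  57:10073  58:10107  59:11651  60:13957  61:1650  62:16963  63:14569
  64:10849  65:2692  66:16159  67:7588  68:15379  69:4978  70:9506  71:16076
  72:18037  73:1000  74:14788  75:6576  76:7702  77:12900  78:15991  79:14177
  80:13828  81:17666  82:14776  83:13687  84:3607  85:8494  86:8399  87:7366
  88:7485  89:12889  90:2367  91:5775  92:12888  93:4509  94:10082  95:9422
  96:10074  97:7965  98:7344  99:17423  100:14678  101:487  102:16647  103:3500
  104:14572  105:4423  106:8364  107:7964  108:9486  109:3137  110:11212  111:6052
  112:14530  113:1422  114:3328  115:11136  116:1507  117:7188  118:16901  119:17222
  120:17581  121:10916  122:7922  123:6485  124:16694  125:14384  126:16666  127:18581
  128:7111  129:14498  130:14187  131:11001  132:11782  133:12250  134:13816  135:6184
  136:10681
Giant step factor: 16451^(-137) ≡ 7797 (mod 18593).
Scan 11634·7797^i mod 18593 for i = 0, 1, …:
  i=0: 11634   i=1: 13644   i=2: 11715   i=3: 13039
  i=4: 17152   i=5: 13288   i=6: 6340   i=7: 12786
  i=8: 15369   i=9: 208     …   i=91: 11648
  i=92: 11244
Match at i=92, j=7: e = 92·137 + 7 = 12611.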